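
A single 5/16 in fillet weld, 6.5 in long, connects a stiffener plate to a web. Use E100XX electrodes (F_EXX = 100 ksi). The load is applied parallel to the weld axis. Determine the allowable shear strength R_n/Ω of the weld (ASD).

Effective throat t_e = 0.707 × 0.3125 = 0.2209 in.
Total length L = 6.5 in; A_we = 0.2209 × 6.5 = 1.436 in².
F_nw = 0.6 F_EXX = 0.6 × 100 = 60 ksi.
R_n = 60 × 1.436 = 86.17 kips; R_n/Ω = 86.17/2.0 = 43.08 kips.

R_n/Ω ≈ 43.1 kips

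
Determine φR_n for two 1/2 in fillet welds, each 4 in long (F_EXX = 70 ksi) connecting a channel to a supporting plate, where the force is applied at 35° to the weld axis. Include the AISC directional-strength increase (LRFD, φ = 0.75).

φR_n ≈ 108 kips

t_e = 0.707 × 0.5 = 0.3535 in; A_we = 0.3535 × 8 = 2.828 in².
Directional factor: 1.0 + 0.5 sin^1.5(35°) = 1.217.
F_nw = 0.6 × 70 × 1.217 = 51.12 ksi.
φR_n = 0.75 × 51.12 × 2.828 = 108.4 kips.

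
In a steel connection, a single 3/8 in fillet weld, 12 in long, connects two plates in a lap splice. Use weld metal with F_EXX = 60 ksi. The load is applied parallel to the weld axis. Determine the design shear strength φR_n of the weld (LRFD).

φR_n ≈ 85.9 kip

Effective throat t_e = 0.707 × 0.375 = 0.2651 in.
Total length L = 12 in; A_we = 0.2651 × 12 = 3.181 in².
F_nw = 0.6 F_EXX = 0.6 × 60 = 36 ksi.
φR_n = 0.75 × 36 × 3.181 = 85.9 kip.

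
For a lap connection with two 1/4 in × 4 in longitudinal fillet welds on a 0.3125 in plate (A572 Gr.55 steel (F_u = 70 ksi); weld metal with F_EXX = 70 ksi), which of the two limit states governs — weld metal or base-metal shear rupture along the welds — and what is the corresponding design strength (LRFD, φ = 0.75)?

φR_n ≈ 44.5 kips (weld metal governs)

t_e = 0.707 × 0.25 = 0.1767 in; L = 8 in.
Weld metal: φR_n = 0.75 × 0.6 × 70 × 0.1767 × 8 = 44.54 kips.
Base metal (shear rupture): φR_n = 0.75 × 0.6 × 70 × 0.3125 × 8 = 78.75 kips.
Governing: weld metal.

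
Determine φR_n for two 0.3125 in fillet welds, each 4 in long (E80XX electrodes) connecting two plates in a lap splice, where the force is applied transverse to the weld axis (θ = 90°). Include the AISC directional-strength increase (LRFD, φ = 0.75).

φR_n ≈ 95.4 kips

E80XX → F_EXX = 80 ksi.
t_e = 0.707 × 0.3125 = 0.2209 in; A_we = 0.2209 × 8 = 1.767 in².
Directional factor: 1.0 + 0.5 sin^1.5(90°) = 1.5.
F_nw = 0.6 × 80 × 1.5 = 72 ksi.
φR_n = 0.75 × 72 × 1.767 = 95.44 kips.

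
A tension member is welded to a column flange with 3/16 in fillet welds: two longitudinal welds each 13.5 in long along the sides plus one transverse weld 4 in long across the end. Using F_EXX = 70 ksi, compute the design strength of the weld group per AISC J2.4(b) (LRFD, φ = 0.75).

φR_n ≈ 129 kip

t_e = 0.707 × 0.1875 = 0.1326 in.
R_nwl = 0.6 × 70 × 0.1326 × 27 = 150.3 kip (longitudinal, 2 welds).
R_nwt = 0.6 × 70 × 0.1326 × 4 = 22.27 kip (transverse, base value).
(i) R_nwl + R_nwt = 172.6 kip; (ii) 0.85 R_nwl + 1.5 R_nwt = 161.2 kip.
R_n = max = 172.6 kip [governs: (i)]; φR_n = 129.4 kip.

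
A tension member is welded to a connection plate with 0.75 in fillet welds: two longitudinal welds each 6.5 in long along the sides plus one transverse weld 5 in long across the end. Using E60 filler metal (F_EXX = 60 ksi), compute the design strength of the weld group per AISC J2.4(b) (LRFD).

t_e = 0.707 × 0.75 = 0.5302 in.
R_nwl = 0.6 × 60 × 0.5302 × 13 = 248.2 kips (longitudinal, 2 welds).
R_nwt = 0.6 × 60 × 0.5302 × 5 = 95.44 kips (transverse, base value).
(i) R_nwl + R_nwt = 343.6 kips; (ii) 0.85 R_nwl + 1.5 R_nwt = 354.1 kips.
R_n = max = 354.1 kips [governs: (ii)]; φR_n = 265.6 kips.

φR_n ≈ 266 kips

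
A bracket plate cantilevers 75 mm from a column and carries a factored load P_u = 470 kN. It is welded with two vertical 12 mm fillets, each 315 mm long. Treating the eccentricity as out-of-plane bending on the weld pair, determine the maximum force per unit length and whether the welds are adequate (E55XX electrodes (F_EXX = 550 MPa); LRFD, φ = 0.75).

f_max ≈ 1300 N/mm; adequate

L_w = 2 × 315 = 630 mm; section modulus (unit throat) S = 2 × L²/6 = 33080 mm².
Direct shear f_v = P/L_w = 470×10³/630 = 746 N/mm.
Moment M = P × e = 470×10³ × 75 = 35250000 N·mm; bending f_b = M/S = 1066 N/mm.
f_max = √(f_v² + f_b²) = √(746² + 1066²) = 1301 N/mm.
φr_n = 0.75 × 0.6 × 550 × (0.707 × 12) = 2100 N/mm → adequate.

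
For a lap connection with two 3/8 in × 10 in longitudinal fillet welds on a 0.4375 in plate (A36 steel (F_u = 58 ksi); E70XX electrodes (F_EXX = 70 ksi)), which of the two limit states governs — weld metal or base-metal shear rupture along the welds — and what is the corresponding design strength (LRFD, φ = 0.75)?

φR_n ≈ 167 kip (weld metal governs)

t_e = 0.707 × 0.375 = 0.2651 in; L = 20 in.
Weld metal: φR_n = 0.75 × 0.6 × 70 × 0.2651 × 20 = 167 kip.
Base metal (shear rupture): φR_n = 0.75 × 0.6 × 58 × 0.4375 × 20 = 228.4 kip.
Governing: weld metal.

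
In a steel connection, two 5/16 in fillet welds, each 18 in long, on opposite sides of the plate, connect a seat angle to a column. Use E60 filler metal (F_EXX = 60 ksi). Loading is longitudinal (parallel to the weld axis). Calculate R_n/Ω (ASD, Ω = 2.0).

Effective throat t_e = 0.707 × 0.3125 = 0.2209 in.
Total length L = 36 in; A_we = 0.2209 × 36 = 7.954 in².
F_nw = 0.6 F_EXX = 0.6 × 60 = 36 ksi.
R_n = 36 × 7.954 = 286.3 kips; R_n/Ω = 286.3/2.0 = 143.2 kips.

R_n/Ω ≈ 143 kips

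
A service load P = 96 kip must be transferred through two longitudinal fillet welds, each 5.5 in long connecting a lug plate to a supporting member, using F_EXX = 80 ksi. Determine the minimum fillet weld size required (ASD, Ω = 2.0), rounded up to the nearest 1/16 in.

Total weld length L = 11 in.
Required throat t_e = P × Ω / (0.6 F_EXX × L) = 96 × 2.0 / (0.6 × 80 × 11) = 0.3636 in.
Required leg w = t_e / 0.707 = 0.5143 in → use 9/16 in.

w = 9/16 in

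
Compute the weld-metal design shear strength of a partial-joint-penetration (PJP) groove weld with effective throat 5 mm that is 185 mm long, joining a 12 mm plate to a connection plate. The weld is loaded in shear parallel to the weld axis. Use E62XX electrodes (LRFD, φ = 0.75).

E62XX → F_EXX = 620 MPa.
Effective throat (given) t_e = 5 mm.
A_we = 5 × 185 = 925 mm².
F_nw = 0.6 F_EXX = 372 MPa.
φR_n = 0.75 × 372 × 925 × 10⁻³ = 258.1 kN.

φR_n ≈ 258 kN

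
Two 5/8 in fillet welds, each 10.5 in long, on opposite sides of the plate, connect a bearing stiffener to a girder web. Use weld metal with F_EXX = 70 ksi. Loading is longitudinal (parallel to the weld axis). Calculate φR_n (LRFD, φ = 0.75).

φR_n ≈ 292 kip

Effective throat t_e = 0.707 × 0.625 = 0.4419 in.
Total length L = 21 in; A_we = 0.4419 × 21 = 9.279 in².
F_nw = 0.6 F_EXX = 0.6 × 70 = 42 ksi.
φR_n = 0.75 × 42 × 9.279 = 292.3 kip.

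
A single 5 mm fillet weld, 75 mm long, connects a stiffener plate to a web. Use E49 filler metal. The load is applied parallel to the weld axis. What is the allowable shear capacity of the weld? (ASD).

R_n/Ω ≈ 39 kN

E49XX → F_EXX = 490 MPa.
Effective throat t_e = 0.707 × 5 = 3.535 mm.
Total length L = 75 mm; A_we = 3.535 × 75 = 265.1 mm².
F_nw = 0.6 F_EXX = 0.6 × 490 = 294 MPa.
R_n = 294 × 265.1 × 10⁻³ = 77.95 kN; R_n/Ω = 77.95/2.0 = 38.97 kN.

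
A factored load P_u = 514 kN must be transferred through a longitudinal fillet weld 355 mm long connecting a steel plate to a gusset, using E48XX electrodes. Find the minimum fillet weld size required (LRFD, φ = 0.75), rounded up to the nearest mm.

w = 10 mm

E48XX → F_EXX = 480 MPa.
Total weld length L = 355 mm.
Required throat t_e = P_u / (φ × 0.6 F_EXX × L) = 514 / (0.75 × 0.6 × 480 × 355 × 10⁻³) = 6.703 mm.
Required leg w = t_e / 0.707 = 9.481 mm → use 10 mm.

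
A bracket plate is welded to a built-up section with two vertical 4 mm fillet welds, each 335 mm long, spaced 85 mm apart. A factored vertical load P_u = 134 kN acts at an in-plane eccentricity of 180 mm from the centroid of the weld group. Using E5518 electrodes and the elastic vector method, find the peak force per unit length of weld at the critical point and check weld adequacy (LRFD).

E55XX → F_EXX = 550 MPa.
Total weld length L_w = 670 mm. Treat welds as unit-width lines.
Polar moment about centroid: J = 2[d³/12 + d(b/2)²] = 2[335³/12 + 335×42.5²] = 7476000 mm³.
Direct shear f_v = P/L_w = 134×10³ / 670 = 200 N/mm (vertical).
Torsion M = P·e = 134×10³ × 180 = 24120000 N·mm.
Critical point at (x, y) = (42.5, 167.5) from centroid. f_tx = M·y/J = 540.4 N/mm; f_ty = M·x/J = 137.1 N/mm.
Resultant f_max = √[f_tx² + (f_v + f_ty)²] = √[540.4² + (200 + 137.1)²] = 636.9 N/mm.
Capacity per unit length: φr_n = 0.75 × 0.6 × 550 × (0.707 × 4) = 699.9 N/mm.
636.9 ≤ 699.9 → adequate.

f_max ≈ 637 N/mm; adequate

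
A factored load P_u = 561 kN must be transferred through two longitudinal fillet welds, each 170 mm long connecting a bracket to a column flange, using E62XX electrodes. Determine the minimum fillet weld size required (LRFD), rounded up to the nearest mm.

w = 9 mm

E62XX → F_EXX = 620 MPa.
Total weld length L = 340 mm.
Required throat t_e = P_u / (φ × 0.6 F_EXX × L) = 561 / (0.75 × 0.6 × 620 × 340 × 10⁻³) = 5.914 mm.
Required leg w = t_e / 0.707 = 8.365 mm → use 9 mm.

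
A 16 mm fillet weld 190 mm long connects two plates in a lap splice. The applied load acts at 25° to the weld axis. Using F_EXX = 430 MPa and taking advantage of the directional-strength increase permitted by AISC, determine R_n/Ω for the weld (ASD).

R_n/Ω ≈ 315 kN

t_e = 0.707 × 16 = 11.31 mm; A_we = 11.31 × 190 = 2149 mm².
Directional factor: 1.0 + 0.5 sin^1.5(25°) = 1.137.
F_nw = 0.6 × 430 × 1.137 = 293.4 MPa.
R_n/Ω = (293.4 × 2149) / 2.0 × 10⁻³ = 315.3 kN.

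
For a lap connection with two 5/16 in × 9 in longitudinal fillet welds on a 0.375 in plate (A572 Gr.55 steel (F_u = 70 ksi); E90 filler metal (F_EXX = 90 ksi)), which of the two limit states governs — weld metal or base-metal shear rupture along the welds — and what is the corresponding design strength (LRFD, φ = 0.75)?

t_e = 0.707 × 0.3125 = 0.2209 in; L = 18 in.
Weld metal: φR_n = 0.75 × 0.6 × 90 × 0.2209 × 18 = 161.1 kip.
Base metal (shear rupture): φR_n = 0.75 × 0.6 × 70 × 0.375 × 18 = 212.6 kip.
Governing: weld metal.

φR_n ≈ 161 kip (weld metal governs)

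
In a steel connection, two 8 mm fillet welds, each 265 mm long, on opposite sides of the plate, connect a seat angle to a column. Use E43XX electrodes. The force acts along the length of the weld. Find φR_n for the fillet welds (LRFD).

φR_n ≈ 580 kN

E43XX → F_EXX = 430 MPa.
Effective throat t_e = 0.707 × 8 = 5.656 mm.
Total length L = 530 mm; A_we = 5.656 × 530 = 2998 mm².
F_nw = 0.6 F_EXX = 0.6 × 430 = 258 MPa.
φR_n = 0.75 × 258 × 2998 × 10⁻³ = 580.1 kN.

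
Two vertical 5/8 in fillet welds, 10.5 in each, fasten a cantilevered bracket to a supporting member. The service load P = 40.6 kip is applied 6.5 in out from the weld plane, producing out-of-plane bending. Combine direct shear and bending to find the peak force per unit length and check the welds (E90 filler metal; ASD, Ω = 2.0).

E90XX → F_EXX = 90 ksi.
L_w = 2 × 10.5 = 21 in; section modulus (unit throat) S = 2 × L²/6 = 36.75 in².
Direct shear f_v = P/L_w = 40.6/21 = 1.933 kip/in.
Moment M = P × e = 40.6 × 6.5 = 263.9 kip·in; bending f_b = M/S = 7.181 kip/in.
f_max = √(f_v² + f_b²) = √(1.933² + 7.181²) = 7.437 kip/in.
r_n/Ω = (1/2.0) × 0.6 × 90 × (0.707 × 0.625) = 11.93 kip/in → adequate.

f_max ≈ 7.44 kip/in; adequate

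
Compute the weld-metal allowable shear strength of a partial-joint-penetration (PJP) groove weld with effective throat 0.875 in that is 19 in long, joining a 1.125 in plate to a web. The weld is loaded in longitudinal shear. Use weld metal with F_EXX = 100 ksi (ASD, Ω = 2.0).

R_n/Ω ≈ 499 kips

Effective throat (given) t_e = 0.875 in.
A_we = 0.875 × 19 = 16.62 in².
F_nw = 0.6 F_EXX = 60 ksi.
R_n/Ω = (60 × 16.62) / 2.0 = 498.8 kips.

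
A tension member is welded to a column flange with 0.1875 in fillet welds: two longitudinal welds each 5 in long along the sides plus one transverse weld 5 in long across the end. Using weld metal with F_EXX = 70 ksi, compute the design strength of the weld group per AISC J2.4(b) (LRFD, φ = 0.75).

t_e = 0.707 × 0.1875 = 0.1326 in.
R_nwl = 0.6 × 70 × 0.1326 × 10 = 55.68 kips (longitudinal, 2 welds).
R_nwt = 0.6 × 70 × 0.1326 × 5 = 27.84 kips (transverse, base value).
(i) R_nwl + R_nwt = 83.51 kips; (ii) 0.85 R_nwl + 1.5 R_nwt = 89.08 kips.
R_n = max = 89.08 kips [governs: (ii)]; φR_n = 66.81 kips.

φR_n ≈ 66.8 kips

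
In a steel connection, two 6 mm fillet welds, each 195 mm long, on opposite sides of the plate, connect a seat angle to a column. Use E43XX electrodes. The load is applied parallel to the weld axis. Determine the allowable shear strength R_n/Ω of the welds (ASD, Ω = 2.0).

R_n/Ω ≈ 213 kN

E43XX → F_EXX = 430 MPa.
Effective throat t_e = 0.707 × 6 = 4.242 mm.
Total length L = 390 mm; A_we = 4.242 × 390 = 1654 mm².
F_nw = 0.6 F_EXX = 0.6 × 430 = 258 MPa.
R_n = 258 × 1654 × 10⁻³ = 426.8 kN; R_n/Ω = 426.8/2.0 = 213.4 kN.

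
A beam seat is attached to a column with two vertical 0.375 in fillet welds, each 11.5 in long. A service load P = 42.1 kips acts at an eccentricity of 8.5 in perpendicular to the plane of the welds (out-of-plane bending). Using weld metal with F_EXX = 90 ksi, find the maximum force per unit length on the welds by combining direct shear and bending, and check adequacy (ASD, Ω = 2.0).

L_w = 2 × 11.5 = 23 in; section modulus (unit throat) S = 2 × L²/6 = 44.08 in².
Direct shear f_v = P/L_w = 42.1/23 = 1.83 kip/in.
Moment M = P × e = 42.1 × 8.5 = 357.85 kip·in; bending f_b = M/S = 8.118 kip/in.
f_max = √(f_v² + f_b²) = √(1.83² + 8.118²) = 8.321 kip/in.
r_n/Ω = (1/2.0) × 0.6 × 90 × (0.707 × 0.375) = 7.158 kip/in → NOT adequate.

f_max ≈ 8.32 kip/in; NOT adequate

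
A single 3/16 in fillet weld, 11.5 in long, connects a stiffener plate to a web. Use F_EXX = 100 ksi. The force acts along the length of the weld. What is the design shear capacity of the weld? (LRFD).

φR_n ≈ 68.6 kips

Effective throat t_e = 0.707 × 0.1875 = 0.1326 in.
Total length L = 11.5 in; A_we = 0.1326 × 11.5 = 1.524 in².
F_nw = 0.6 F_EXX = 0.6 × 100 = 60 ksi.
φR_n = 0.75 × 60 × 1.524 = 68.6 kips.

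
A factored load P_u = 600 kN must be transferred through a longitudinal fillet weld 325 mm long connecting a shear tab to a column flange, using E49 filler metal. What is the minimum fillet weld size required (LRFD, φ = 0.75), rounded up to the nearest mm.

w = 12 mm

E49XX → F_EXX = 490 MPa.
Total weld length L = 325 mm.
Required throat t_e = P_u / (φ × 0.6 F_EXX × L) = 600 / (0.75 × 0.6 × 490 × 325 × 10⁻³) = 8.373 mm.
Required leg w = t_e / 0.707 = 11.84 mm → use 12 mm.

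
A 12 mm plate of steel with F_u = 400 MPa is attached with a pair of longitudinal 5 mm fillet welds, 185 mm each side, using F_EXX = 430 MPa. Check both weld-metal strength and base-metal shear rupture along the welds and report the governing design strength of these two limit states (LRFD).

φR_n ≈ 253 kN (weld metal governs)

t_e = 0.707 × 5 = 3.535 mm; L = 370 mm.
Weld metal: φR_n = 0.75 × 0.6 × 430 × 3.535 × 370 × 10⁻³ = 253.1 kN.
Base metal (shear rupture): φR_n = 0.75 × 0.6 × 400 × 12 × 370 × 10⁻³ = 799.2 kN.
Governing: weld metal.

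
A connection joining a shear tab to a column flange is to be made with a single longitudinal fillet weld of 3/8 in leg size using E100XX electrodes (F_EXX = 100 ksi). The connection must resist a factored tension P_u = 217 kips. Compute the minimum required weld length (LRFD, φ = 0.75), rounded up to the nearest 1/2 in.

Throat t_e = 0.707 × 0.375 = 0.2651 in.
φr_n = 0.75 × 0.6 × 100 × 0.2651 = 11.93 kips/in.
L_req = P_u / φr_n = 217 / 11.93 = 18.19 in total.
Round up → use L = 18.5 in.

L = 18.5 in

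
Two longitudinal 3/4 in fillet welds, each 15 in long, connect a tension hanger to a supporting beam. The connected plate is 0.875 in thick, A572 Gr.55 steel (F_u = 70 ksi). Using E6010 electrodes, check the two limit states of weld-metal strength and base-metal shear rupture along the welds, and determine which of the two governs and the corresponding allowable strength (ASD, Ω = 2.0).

E60XX → F_EXX = 60 ksi.
t_e = 0.707 × 0.75 = 0.5302 in; L = 30 in.
Weld metal: R_n/Ω = (1/2.0) × 0.6 × 60 × 0.5302 × 30 = 286.3 kip.
Base metal (shear rupture): R_n/Ω = (1/2.0) × 0.6 × 70 × 0.875 × 30 = 551.2 kip.
Governing: weld metal.

R_n/Ω ≈ 286 kip (weld metal governs)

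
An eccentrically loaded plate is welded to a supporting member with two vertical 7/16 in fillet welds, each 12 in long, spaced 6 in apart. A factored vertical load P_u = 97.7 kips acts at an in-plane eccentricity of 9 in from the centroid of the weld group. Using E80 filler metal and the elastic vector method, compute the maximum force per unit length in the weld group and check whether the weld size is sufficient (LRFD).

E80XX → F_EXX = 80 ksi.
Total weld length L_w = 24 in. Treat welds as unit-width lines.
Polar moment about centroid: J = 2[d³/12 + d(b/2)²] = 2[12³/12 + 12×3²] = 504 in³.
Direct shear f_v = P/L_w = 97.7 / 24 = 4.071 kip/in (vertical).
Torsion M = P·e = 97.7 × 9 = 879.3 kip·in.
Critical point at (x, y) = (3, 6) from centroid. f_tx = M·y/J = 10.47 kip/in; f_ty = M·x/J = 5.234 kip/in.
Resultant f_max = √[f_tx² + (f_v + f_ty)²] = √[10.47² + (4.071 + 5.234)²] = 14.01 kip/in.
Capacity per unit length: φr_n = 0.75 × 0.6 × 80 × (0.707 × 0.4375) = 11.14 kip/in.
14.01 > 11.14 → NOT adequate.

f_max ≈ 14 kip/in; NOT adequate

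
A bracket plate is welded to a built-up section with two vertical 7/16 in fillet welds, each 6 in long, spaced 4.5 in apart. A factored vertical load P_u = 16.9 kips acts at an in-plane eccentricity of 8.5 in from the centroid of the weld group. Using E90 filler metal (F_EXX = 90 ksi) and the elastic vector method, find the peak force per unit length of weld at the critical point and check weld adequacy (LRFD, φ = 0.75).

Total weld length L_w = 12 in. Treat welds as unit-width lines.
Polar moment about centroid: J = 2[d³/12 + d(b/2)²] = 2[6³/12 + 6×2.25²] = 96.75 in³.
Direct shear f_v = P/L_w = 16.9 / 12 = 1.408 kip/in (vertical).
Torsion M = P·e = 16.9 × 8.5 = 143.65 kip·in.
Critical point at (x, y) = (2.25, 3) from centroid. f_tx = M·y/J = 4.454 kip/in; f_ty = M·x/J = 3.341 kip/in.
Resultant f_max = √[f_tx² + (f_v + f_ty)²] = √[4.454² + (1.408 + 3.341)²] = 6.511 kip/in.
Capacity per unit length: φr_n = 0.75 × 0.6 × 90 × (0.707 × 0.4375) = 12.53 kip/in.
6.511 ≤ 12.53 → adequate.

f_max ≈ 6.51 kip/in; adequate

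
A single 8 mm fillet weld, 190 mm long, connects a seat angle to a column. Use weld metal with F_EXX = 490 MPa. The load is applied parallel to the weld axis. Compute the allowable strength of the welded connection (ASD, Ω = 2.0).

Effective throat t_e = 0.707 × 8 = 5.656 mm.
Total length L = 190 mm; A_we = 5.656 × 190 = 1075 mm².
F_nw = 0.6 F_EXX = 0.6 × 490 = 294 MPa.
R_n = 294 × 1075 × 10⁻³ = 315.9 kN; R_n/Ω = 315.9/2.0 = 158 kN.

R_n/Ω ≈ 158 kN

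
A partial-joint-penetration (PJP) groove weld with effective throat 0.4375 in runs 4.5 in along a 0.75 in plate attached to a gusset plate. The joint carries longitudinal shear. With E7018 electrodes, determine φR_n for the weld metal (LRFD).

φR_n ≈ 62 kips

E70XX → F_EXX = 70 ksi.
Effective throat (given) t_e = 0.4375 in.
A_we = 0.4375 × 4.5 = 1.969 in².
F_nw = 0.6 F_EXX = 42 ksi.
φR_n = 0.75 × 42 × 1.969 = 62.02 kips.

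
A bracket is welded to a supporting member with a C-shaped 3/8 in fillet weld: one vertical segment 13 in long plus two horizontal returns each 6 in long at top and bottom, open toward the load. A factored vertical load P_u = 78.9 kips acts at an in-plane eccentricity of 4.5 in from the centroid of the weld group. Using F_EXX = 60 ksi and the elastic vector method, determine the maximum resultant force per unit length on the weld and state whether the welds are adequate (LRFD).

Total weld length L_w = 25 in. Treat welds as unit-width lines.
Centroid: x̄ = 2×6×3 / 25 = 1.44 in from the vertical weld.
Polar moment about centroid: J = I_x + I_y = [13³/12 + 2×6×6.5²] + [13×1.44² + 2(6³/12 + 6×1.56²)] = 782.2 in³.
Direct shear f_v = P/L_w = 78.9 / 25 = 3.156 kip/in (vertical).
Torsion M = P·e = 78.9 × 4.5 = 355.05 kip·in.
Critical point at (x, y) = (4.56, 6.5) from centroid. f_tx = M·y/J = 2.95 kip/in; f_ty = M·x/J = 2.07 kip/in.
Resultant f_max = √[f_tx² + (f_v + f_ty)²] = √[2.95² + (3.156 + 2.07)²] = 6.001 kip/in.
Capacity per unit length: φr_n = 0.75 × 0.6 × 60 × (0.707 × 0.375) = 7.158 kip/in.
6.001 ≤ 7.158 → adequate.

f_max ≈ 6 kip/in; adequate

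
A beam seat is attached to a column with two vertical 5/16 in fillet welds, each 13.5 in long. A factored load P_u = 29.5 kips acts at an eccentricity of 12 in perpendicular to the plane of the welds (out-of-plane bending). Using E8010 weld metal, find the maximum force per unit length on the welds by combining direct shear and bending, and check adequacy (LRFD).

f_max ≈ 5.93 kip/in; adequate

E80XX → F_EXX = 80 ksi.
L_w = 2 × 13.5 = 27 in; section modulus (unit throat) S = 2 × L²/6 = 60.75 in².
Direct shear f_v = P/L_w = 29.5/27 = 1.093 kip/in.
Moment M = P × e = 29.5 × 12 = 354 kip·in; bending f_b = M/S = 5.827 kip/in.
f_max = √(f_v² + f_b²) = √(1.093² + 5.827²) = 5.929 kip/in.
φr_n = 0.75 × 0.6 × 80 × (0.707 × 0.3125) = 7.954 kip/in → adequate.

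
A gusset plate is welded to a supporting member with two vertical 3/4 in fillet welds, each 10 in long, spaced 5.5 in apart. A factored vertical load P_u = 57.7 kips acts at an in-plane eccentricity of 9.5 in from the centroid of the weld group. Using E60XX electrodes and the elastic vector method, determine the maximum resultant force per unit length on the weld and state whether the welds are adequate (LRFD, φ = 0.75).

f_max ≈ 11.5 kip/in; adequate

E60XX → F_EXX = 60 ksi.
Total weld length L_w = 20 in. Treat welds as unit-width lines.
Polar moment about centroid: J = 2[d³/12 + d(b/2)²] = 2[10³/12 + 10×2.75²] = 317.9 in³.
Direct shear f_v = P/L_w = 57.7 / 20 = 2.885 kip/in (vertical).
Torsion M = P·e = 57.7 × 9.5 = 548.15 kip·in.
Critical point at (x, y) = (2.75, 5) from centroid. f_tx = M·y/J = 8.621 kip/in; f_ty = M·x/J = 4.742 kip/in.
Resultant f_max = √[f_tx² + (f_v + f_ty)²] = √[8.621² + (2.885 + 4.742)²] = 11.51 kip/in.
Capacity per unit length: φr_n = 0.75 × 0.6 × 60 × (0.707 × 0.75) = 14.32 kip/in.
11.51 ≤ 14.32 → adequate.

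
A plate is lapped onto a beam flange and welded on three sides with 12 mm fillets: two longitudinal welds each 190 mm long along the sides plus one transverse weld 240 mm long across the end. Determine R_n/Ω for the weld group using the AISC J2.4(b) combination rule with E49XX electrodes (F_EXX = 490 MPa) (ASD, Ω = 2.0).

R_n/Ω ≈ 852 kN

t_e = 0.707 × 12 = 8.484 mm.
R_nwl = 0.6 × 490 × 8.484 × 380 × 10⁻³ = 947.8 kN (longitudinal, 2 welds).
R_nwt = 0.6 × 490 × 8.484 × 240 × 10⁻³ = 598.6 kN (transverse, base value).
(i) R_nwl + R_nwt = 1546 kN; (ii) 0.85 R_nwl + 1.5 R_nwt = 1704 kN.
R_n = max = 1704 kN [governs: (ii)]; R_n/Ω = 851.8 kN.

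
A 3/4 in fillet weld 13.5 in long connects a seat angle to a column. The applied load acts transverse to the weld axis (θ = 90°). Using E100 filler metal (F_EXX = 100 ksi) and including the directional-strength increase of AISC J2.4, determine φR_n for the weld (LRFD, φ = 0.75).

t_e = 0.707 × 0.75 = 0.5302 in; A_we = 0.5302 × 13.5 = 7.158 in².
Directional factor: 1.0 + 0.5 sin^1.5(90°) = 1.5.
F_nw = 0.6 × 100 × 1.5 = 90 ksi.
φR_n = 0.75 × 90 × 7.158 = 483.2 kips.

φR_n ≈ 483 kips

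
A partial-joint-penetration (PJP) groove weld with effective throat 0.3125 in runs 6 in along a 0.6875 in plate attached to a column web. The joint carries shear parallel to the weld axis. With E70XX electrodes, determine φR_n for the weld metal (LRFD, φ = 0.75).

φR_n ≈ 59.1 kip

E70XX → F_EXX = 70 ksi.
Effective throat (given) t_e = 0.3125 in.
A_we = 0.3125 × 6 = 1.875 in².
F_nw = 0.6 F_EXX = 42 ksi.
φR_n = 0.75 × 42 × 1.875 = 59.06 kip.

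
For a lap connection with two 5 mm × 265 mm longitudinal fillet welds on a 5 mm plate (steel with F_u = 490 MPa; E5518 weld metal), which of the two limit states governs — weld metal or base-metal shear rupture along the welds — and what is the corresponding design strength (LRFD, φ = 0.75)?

φR_n ≈ 464 kN (weld metal governs)

E55XX → F_EXX = 550 MPa.
t_e = 0.707 × 5 = 3.535 mm; L = 530 mm.
Weld metal: φR_n = 0.75 × 0.6 × 550 × 3.535 × 530 × 10⁻³ = 463.7 kN.
Base metal (shear rupture): φR_n = 0.75 × 0.6 × 490 × 5 × 530 × 10⁻³ = 584.3 kN.
Governing: weld metal.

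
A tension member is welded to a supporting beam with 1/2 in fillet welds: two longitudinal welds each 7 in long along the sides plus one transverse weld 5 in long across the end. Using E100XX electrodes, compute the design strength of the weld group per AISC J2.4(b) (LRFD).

E100XX → F_EXX = 100 ksi.
t_e = 0.707 × 0.5 = 0.3535 in.
R_nwl = 0.6 × 100 × 0.3535 × 14 = 296.9 kips (longitudinal, 2 welds).
R_nwt = 0.6 × 100 × 0.3535 × 5 = 106 kips (transverse, base value).
(i) R_nwl + R_nwt = 403 kips; (ii) 0.85 R_nwl + 1.5 R_nwt = 411.5 kips.
R_n = max = 411.5 kips [governs: (ii)]; φR_n = 308.6 kips.

φR_n ≈ 309 kips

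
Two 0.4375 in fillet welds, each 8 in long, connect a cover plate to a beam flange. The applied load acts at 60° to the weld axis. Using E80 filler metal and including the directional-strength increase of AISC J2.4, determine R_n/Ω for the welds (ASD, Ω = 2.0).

E80XX → F_EXX = 80 ksi.
t_e = 0.707 × 0.4375 = 0.3093 in; A_we = 0.3093 × 16 = 4.949 in².
Directional factor: 1.0 + 0.5 sin^1.5(60°) = 1.403.
F_nw = 0.6 × 80 × 1.403 = 67.34 ksi.
R_n/Ω = (67.34 × 4.949) / 2.0 = 166.6 kips.

R_n/Ω ≈ 167 kips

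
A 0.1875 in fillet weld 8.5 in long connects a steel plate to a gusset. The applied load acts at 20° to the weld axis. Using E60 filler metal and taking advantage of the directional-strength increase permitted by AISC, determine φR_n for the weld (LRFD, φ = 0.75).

φR_n ≈ 33.5 kips

E60XX → F_EXX = 60 ksi.
t_e = 0.707 × 0.1875 = 0.1326 in; A_we = 0.1326 × 8.5 = 1.127 in².
Directional factor: 1.0 + 0.5 sin^1.5(20°) = 1.1.
F_nw = 0.6 × 60 × 1.1 = 39.6 ksi.
φR_n = 0.75 × 39.6 × 1.127 = 33.47 kips.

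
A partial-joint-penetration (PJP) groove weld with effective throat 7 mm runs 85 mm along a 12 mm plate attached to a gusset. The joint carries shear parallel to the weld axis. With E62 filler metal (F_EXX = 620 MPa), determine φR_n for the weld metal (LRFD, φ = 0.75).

Effective throat (given) t_e = 7 mm.
A_we = 7 × 85 = 595 mm².
F_nw = 0.6 F_EXX = 372 MPa.
φR_n = 0.75 × 372 × 595 × 10⁻³ = 166 kN.

φR_n ≈ 166 kN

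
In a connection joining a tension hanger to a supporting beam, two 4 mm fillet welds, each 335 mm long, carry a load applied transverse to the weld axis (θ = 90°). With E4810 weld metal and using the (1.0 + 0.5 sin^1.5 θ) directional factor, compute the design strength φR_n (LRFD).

E48XX → F_EXX = 480 MPa.
t_e = 0.707 × 4 = 2.828 mm; A_we = 2.828 × 670 = 1895 mm².
Directional factor: 1.0 + 0.5 sin^1.5(90°) = 1.5.
F_nw = 0.6 × 480 × 1.5 = 432 MPa.
φR_n = 0.75 × 432 × 1895 × 10⁻³ = 613.9 kN.

φR_n ≈ 614 kN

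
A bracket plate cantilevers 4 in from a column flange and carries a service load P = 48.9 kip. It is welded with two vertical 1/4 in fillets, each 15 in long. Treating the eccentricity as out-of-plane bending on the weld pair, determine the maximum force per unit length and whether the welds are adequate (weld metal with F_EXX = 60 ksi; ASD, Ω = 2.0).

L_w = 2 × 15 = 30 in; section modulus (unit throat) S = 2 × L²/6 = 75 in².
Direct shear f_v = P/L_w = 48.9/30 = 1.63 kip/in.
Moment M = P × e = 48.9 × 4 = 195.6 kip·in; bending f_b = M/S = 2.608 kip/in.
f_max = √(f_v² + f_b²) = √(1.63² + 2.608²) = 3.075 kip/in.
r_n/Ω = (1/2.0) × 0.6 × 60 × (0.707 × 0.25) = 3.181 kip/in → adequate.

f_max ≈ 3.08 kip/in; adequate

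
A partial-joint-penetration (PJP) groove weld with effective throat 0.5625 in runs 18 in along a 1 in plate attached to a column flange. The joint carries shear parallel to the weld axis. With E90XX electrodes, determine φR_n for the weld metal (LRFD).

φR_n ≈ 410 kips

E90XX → F_EXX = 90 ksi.
Effective throat (given) t_e = 0.5625 in.
A_we = 0.5625 × 18 = 10.12 in².
F_nw = 0.6 F_EXX = 54 ksi.
φR_n = 0.75 × 54 × 10.12 = 410.1 kips.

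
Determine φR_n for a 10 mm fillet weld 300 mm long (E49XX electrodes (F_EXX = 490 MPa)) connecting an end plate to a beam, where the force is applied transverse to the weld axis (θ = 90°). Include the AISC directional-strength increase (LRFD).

t_e = 0.707 × 10 = 7.07 mm; A_we = 7.07 × 300 = 2121 mm².
Directional factor: 1.0 + 0.5 sin^1.5(90°) = 1.5.
F_nw = 0.6 × 490 × 1.5 = 441 MPa.
φR_n = 0.75 × 441 × 2121 × 10⁻³ = 701.5 kN.

φR_n ≈ 702 kN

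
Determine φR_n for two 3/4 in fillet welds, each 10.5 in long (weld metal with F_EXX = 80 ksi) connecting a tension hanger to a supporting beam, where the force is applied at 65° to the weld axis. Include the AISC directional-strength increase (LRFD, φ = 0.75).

t_e = 0.707 × 0.75 = 0.5302 in; A_we = 0.5302 × 21 = 11.14 in².
Directional factor: 1.0 + 0.5 sin^1.5(65°) = 1.431.
F_nw = 0.6 × 80 × 1.431 = 68.71 ksi.
φR_n = 0.75 × 68.71 × 11.14 = 573.8 kips.

φR_n ≈ 574 kips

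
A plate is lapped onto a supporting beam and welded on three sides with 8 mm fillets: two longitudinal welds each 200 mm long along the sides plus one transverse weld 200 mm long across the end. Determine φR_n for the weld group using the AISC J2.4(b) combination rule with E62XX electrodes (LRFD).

E62XX → F_EXX = 620 MPa.
t_e = 0.707 × 8 = 5.656 mm.
R_nwl = 0.6 × 620 × 5.656 × 400 × 10⁻³ = 841.6 kN (longitudinal, 2 welds).
R_nwt = 0.6 × 620 × 5.656 × 200 × 10⁻³ = 420.8 kN (transverse, base value).
(i) R_nwl + R_nwt = 1262 kN; (ii) 0.85 R_nwl + 1.5 R_nwt = 1347 kN.
R_n = max = 1347 kN [governs: (ii)]; φR_n = 1010 kN.

φR_n ≈ 1010 kN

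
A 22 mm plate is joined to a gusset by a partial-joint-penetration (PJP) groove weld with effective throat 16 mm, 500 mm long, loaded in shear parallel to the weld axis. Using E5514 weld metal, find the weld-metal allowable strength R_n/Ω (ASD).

E55XX → F_EXX = 550 MPa.
Effective throat (given) t_e = 16 mm.
A_we = 16 × 500 = 8000 mm².
F_nw = 0.6 F_EXX = 330 MPa.
R_n/Ω = (330 × 8000) / 2.0 × 10⁻³ = 1320 kN.

R_n/Ω ≈ 1320 kN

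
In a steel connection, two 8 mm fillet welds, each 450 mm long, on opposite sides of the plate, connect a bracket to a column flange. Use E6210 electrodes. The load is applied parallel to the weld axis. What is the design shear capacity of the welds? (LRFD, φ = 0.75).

φR_n ≈ 1420 kN

E62XX → F_EXX = 620 MPa.
Effective throat t_e = 0.707 × 8 = 5.656 mm.
Total length L = 900 mm; A_we = 5.656 × 900 = 5090 mm².
F_nw = 0.6 F_EXX = 0.6 × 620 = 372 MPa.
φR_n = 0.75 × 372 × 5090 × 10⁻³ = 1420 kN.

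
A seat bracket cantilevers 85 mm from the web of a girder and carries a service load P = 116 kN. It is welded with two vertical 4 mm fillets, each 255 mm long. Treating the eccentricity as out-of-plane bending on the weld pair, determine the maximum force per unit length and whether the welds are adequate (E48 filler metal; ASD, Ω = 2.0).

f_max ≈ 509 N/mm; NOT adequate

E48XX → F_EXX = 480 MPa.
L_w = 2 × 255 = 510 mm; section modulus (unit throat) S = 2 × L²/6 = 21680 mm².
Direct shear f_v = P/L_w = 116×10³/510 = 227.5 N/mm.
Moment M = P × e = 116×10³ × 85 = 9860000 N·mm; bending f_b = M/S = 454.9 N/mm.
f_max = √(f_v² + f_b²) = √(227.5² + 454.9²) = 508.6 N/mm.
r_n/Ω = (1/2.0) × 0.6 × 480 × (0.707 × 4) = 407.2 N/mm → NOT adequate.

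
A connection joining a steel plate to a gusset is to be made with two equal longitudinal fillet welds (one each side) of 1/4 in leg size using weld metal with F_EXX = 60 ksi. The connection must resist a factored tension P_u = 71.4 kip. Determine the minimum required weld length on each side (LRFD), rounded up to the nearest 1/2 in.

L = 7.5 in on each side

Throat t_e = 0.707 × 0.25 = 0.1767 in.
φr_n = 0.75 × 0.6 × 60 × 0.1767 = 4.772 kip/in.
L_req = P_u / φr_n = 71.4 / 4.772 = 14.96 in total.
Per side: 14.96 / 2 = 7.481 in.
Round up → use L = 7.5 in on each side.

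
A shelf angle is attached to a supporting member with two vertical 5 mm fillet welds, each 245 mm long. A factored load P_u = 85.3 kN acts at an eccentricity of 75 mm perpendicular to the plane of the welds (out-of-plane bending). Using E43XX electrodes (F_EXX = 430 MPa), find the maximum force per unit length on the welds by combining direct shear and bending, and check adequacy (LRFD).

f_max ≈ 364 N/mm; adequate

L_w = 2 × 245 = 490 mm; section modulus (unit throat) S = 2 × L²/6 = 20010 mm².
Direct shear f_v = P/L_w = 85.3×10³/490 = 174.1 N/mm.
Moment M = P × e = 85.3×10³ × 75 = 6397500 N·mm; bending f_b = M/S = 319.7 N/mm.
f_max = √(f_v² + f_b²) = √(174.1² + 319.7²) = 364.1 N/mm.
φr_n = 0.75 × 0.6 × 430 × (0.707 × 5) = 684 N/mm → adequate.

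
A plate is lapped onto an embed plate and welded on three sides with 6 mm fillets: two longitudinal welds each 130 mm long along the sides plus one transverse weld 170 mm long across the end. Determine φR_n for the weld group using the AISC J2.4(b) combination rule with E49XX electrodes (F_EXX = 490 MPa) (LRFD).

φR_n ≈ 445 kN

t_e = 0.707 × 6 = 4.242 mm.
R_nwl = 0.6 × 490 × 4.242 × 260 × 10⁻³ = 324.3 kN (longitudinal, 2 welds).
R_nwt = 0.6 × 490 × 4.242 × 170 × 10⁻³ = 212 kN (transverse, base value).
(i) R_nwl + R_nwt = 536.3 kN; (ii) 0.85 R_nwl + 1.5 R_nwt = 593.6 kN.
R_n = max = 593.6 kN [governs: (ii)]; φR_n = 445.2 kN.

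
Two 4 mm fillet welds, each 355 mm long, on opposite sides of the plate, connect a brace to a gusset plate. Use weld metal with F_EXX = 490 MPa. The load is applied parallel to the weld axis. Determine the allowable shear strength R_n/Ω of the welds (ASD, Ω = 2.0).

Effective throat t_e = 0.707 × 4 = 2.828 mm.
Total length L = 710 mm; A_we = 2.828 × 710 = 2008 mm².
F_nw = 0.6 F_EXX = 0.6 × 490 = 294 MPa.
R_n = 294 × 2008 × 10⁻³ = 590.3 kN; R_n/Ω = 590.3/2.0 = 295.2 kN.

R_n/Ω ≈ 295 kN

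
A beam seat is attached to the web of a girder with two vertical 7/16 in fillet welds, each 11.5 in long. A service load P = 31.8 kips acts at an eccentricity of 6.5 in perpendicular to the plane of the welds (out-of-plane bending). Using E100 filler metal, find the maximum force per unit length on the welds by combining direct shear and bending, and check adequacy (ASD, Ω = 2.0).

f_max ≈ 4.89 kip/in; adequate

E100XX → F_EXX = 100 ksi.
L_w = 2 × 11.5 = 23 in; section modulus (unit throat) S = 2 × L²/6 = 44.08 in².
Direct shear f_v = P/L_w = 31.8/23 = 1.383 kip/in.
Moment M = P × e = 31.8 × 6.5 = 206.7 kip·in; bending f_b = M/S = 4.689 kip/in.
f_max = √(f_v² + f_b²) = √(1.383² + 4.689²) = 4.888 kip/in.
r_n/Ω = (1/2.0) × 0.6 × 100 × (0.707 × 0.4375) = 9.279 kip/in → adequate.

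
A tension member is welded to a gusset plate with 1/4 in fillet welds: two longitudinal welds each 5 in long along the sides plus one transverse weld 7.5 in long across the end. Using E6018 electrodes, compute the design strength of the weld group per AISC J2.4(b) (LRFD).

E60XX → F_EXX = 60 ksi.
t_e = 0.707 × 0.25 = 0.1767 in.
R_nwl = 0.6 × 60 × 0.1767 × 10 = 63.63 kip (longitudinal, 2 welds).
R_nwt = 0.6 × 60 × 0.1767 × 7.5 = 47.72 kip (transverse, base value).
(i) R_nwl + R_nwt = 111.4 kip; (ii) 0.85 R_nwl + 1.5 R_nwt = 125.7 kip.
R_n = max = 125.7 kip [governs: (ii)]; φR_n = 94.25 kip.

φR_n ≈ 94.3 kip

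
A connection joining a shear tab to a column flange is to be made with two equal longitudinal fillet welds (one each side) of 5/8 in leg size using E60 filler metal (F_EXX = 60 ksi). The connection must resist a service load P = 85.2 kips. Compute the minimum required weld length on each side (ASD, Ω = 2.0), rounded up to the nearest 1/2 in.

Throat t_e = 0.707 × 0.625 = 0.4419 in.
r_n/Ω = (0.6 × 60 × 0.4419) / 2.0 = 7.954 kip/in.
L_req = P / (r_n/Ω) = 85.2 / 7.954 = 10.71 in total.
Per side: 10.71 / 2 = 5.356 in.
Round up → use L = 5.5 in on each side.

L = 5.5 in on each side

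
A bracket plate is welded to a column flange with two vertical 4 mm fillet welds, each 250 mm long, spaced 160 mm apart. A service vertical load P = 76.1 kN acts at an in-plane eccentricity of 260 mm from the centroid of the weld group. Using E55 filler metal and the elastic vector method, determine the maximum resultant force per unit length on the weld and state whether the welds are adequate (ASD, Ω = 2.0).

f_max ≈ 602 N/mm; NOT adequate

E55XX → F_EXX = 550 MPa.
Total weld length L_w = 500 mm. Treat welds as unit-width lines.
Polar moment about centroid: J = 2[d³/12 + d(b/2)²] = 2[250³/12 + 250×80²] = 5804000 mm³.
Direct shear f_v = P/L_w = 76.1×10³ / 500 = 152.2 N/mm (vertical).
Torsion M = P·e = 76.1×10³ × 260 = 19786000 N·mm.
Critical point at (x, y) = (80, 125) from centroid. f_tx = M·y/J = 426.1 N/mm; f_ty = M·x/J = 272.7 N/mm.
Resultant f_max = √[f_tx² + (f_v + f_ty)²] = √[426.1² + (152.2 + 272.7)²] = 601.8 N/mm.
Capacity per unit length: r_n/Ω = (1/2.0) × 0.6 × 550 × (0.707 × 4) = 466.6 N/mm.
601.8 > 466.6 → NOT adequate.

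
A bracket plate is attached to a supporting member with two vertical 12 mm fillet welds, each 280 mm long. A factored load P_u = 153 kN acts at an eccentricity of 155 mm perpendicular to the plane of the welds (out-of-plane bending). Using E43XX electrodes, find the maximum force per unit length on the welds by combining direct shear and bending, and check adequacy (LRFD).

f_max ≈ 948 N/mm; adequate

E43XX → F_EXX = 430 MPa.
L_w = 2 × 280 = 560 mm; section modulus (unit throat) S = 2 × L²/6 = 26130 mm².
Direct shear f_v = P/L_w = 153×10³/560 = 273.2 N/mm.
Moment M = P × e = 153×10³ × 155 = 23715000 N·mm; bending f_b = M/S = 907.5 N/mm.
f_max = √(f_v² + f_b²) = √(273.2² + 907.5²) = 947.7 N/mm.
φr_n = 0.75 × 0.6 × 430 × (0.707 × 12) = 1642 N/mm → adequate.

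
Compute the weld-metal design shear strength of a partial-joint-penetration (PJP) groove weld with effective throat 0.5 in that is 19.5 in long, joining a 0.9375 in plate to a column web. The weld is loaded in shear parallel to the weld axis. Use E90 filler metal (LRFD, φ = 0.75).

φR_n ≈ 395 kips

E90XX → F_EXX = 90 ksi.
Effective throat (given) t_e = 0.5 in.
A_we = 0.5 × 19.5 = 9.75 in².
F_nw = 0.6 F_EXX = 54 ksi.
φR_n = 0.75 × 54 × 9.75 = 394.9 kips.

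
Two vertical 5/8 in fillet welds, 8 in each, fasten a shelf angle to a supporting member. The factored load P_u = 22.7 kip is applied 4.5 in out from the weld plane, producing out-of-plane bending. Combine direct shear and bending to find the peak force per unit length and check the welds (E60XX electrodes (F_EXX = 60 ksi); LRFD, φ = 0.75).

f_max ≈ 4.99 kip/in; adequate

L_w = 2 × 8 = 16 in; section modulus (unit throat) S = 2 × L²/6 = 21.33 in².
Direct shear f_v = P/L_w = 22.7/16 = 1.419 kip/in.
Moment M = P × e = 22.7 × 4.5 = 102.15 kip·in; bending f_b = M/S = 4.788 kip/in.
f_max = √(f_v² + f_b²) = √(1.419² + 4.788²) = 4.994 kip/in.
φr_n = 0.75 × 0.6 × 60 × (0.707 × 0.625) = 11.93 kip/in → adequate.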